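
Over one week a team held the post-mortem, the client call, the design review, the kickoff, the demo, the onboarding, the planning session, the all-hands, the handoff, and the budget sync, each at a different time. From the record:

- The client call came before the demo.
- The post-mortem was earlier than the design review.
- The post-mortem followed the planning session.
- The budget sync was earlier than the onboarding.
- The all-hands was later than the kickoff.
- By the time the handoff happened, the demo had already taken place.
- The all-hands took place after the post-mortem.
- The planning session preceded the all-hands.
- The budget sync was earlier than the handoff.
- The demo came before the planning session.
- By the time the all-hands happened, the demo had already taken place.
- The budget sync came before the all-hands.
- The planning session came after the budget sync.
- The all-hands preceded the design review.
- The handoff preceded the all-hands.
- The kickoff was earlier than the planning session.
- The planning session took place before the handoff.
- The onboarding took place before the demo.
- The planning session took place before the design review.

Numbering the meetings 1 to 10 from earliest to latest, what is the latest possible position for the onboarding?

The onboarding must come before the all-hands, the demo, the design review, the handoff, the planning session, and the post-mortem — 6 meetings forced after it.
Everything else can be placed before the onboarding in some valid order, so the onboarding can sit as late as position 10 − 6 = 4.

4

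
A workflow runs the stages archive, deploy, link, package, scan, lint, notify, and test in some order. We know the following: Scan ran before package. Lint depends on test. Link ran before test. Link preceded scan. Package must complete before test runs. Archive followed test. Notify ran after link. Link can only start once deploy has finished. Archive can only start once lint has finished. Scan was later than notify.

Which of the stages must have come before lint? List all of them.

Directly stated before lint: test.
Deploy reaches lint via deploy → link → test → lint.
Link reaches lint via link → test → lint.
Notify reaches lint via notify → scan → package → test → lint.
Likewise package and scan each reach lint by chaining the stated constraints.

deploy, link, notify, package, scan, test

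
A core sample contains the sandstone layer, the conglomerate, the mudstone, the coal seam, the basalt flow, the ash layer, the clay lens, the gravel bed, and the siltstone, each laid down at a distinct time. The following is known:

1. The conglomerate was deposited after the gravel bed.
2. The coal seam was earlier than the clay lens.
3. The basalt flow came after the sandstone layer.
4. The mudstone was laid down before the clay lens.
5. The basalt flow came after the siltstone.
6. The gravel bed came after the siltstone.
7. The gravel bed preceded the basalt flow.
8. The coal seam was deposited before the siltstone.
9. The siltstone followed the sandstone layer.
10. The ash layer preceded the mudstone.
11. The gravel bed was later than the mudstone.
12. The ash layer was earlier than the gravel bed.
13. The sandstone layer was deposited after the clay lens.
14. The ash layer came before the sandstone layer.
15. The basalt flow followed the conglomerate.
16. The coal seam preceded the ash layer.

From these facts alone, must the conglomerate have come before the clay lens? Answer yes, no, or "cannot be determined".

no

Tracing the constraints gives the clay lens → the sandstone layer → the siltstone → the gravel bed → the conglomerate, so the clay lens must come before the conglomerate.
That means the conglomerate cannot be before the clay lens.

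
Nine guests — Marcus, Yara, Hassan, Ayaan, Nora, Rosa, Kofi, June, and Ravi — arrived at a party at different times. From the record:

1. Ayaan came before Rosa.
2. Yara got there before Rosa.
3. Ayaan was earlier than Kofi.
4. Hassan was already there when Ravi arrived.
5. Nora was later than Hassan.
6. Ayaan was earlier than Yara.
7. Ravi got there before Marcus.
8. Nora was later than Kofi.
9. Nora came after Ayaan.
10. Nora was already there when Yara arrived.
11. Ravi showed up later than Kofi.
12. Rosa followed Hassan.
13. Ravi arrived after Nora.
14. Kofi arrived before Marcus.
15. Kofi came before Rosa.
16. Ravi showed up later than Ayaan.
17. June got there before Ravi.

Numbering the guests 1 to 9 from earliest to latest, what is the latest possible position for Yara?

8

Yara must come before Rosa — 1 guest forced after them.
Everything else can be placed before Yara in some valid order, so Yara can sit as late as position 9 − 1 = 8.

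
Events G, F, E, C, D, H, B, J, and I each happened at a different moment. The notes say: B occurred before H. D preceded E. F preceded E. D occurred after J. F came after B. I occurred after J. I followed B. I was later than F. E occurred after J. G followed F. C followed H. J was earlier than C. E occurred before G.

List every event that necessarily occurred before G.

Directly stated before G: E and F.
B reaches G via B → F → G.
D reaches G via D → E → G.
J reaches G via J → E → G.
No chain forces H (or any of the others) ahead of G.

B, D, E, F, J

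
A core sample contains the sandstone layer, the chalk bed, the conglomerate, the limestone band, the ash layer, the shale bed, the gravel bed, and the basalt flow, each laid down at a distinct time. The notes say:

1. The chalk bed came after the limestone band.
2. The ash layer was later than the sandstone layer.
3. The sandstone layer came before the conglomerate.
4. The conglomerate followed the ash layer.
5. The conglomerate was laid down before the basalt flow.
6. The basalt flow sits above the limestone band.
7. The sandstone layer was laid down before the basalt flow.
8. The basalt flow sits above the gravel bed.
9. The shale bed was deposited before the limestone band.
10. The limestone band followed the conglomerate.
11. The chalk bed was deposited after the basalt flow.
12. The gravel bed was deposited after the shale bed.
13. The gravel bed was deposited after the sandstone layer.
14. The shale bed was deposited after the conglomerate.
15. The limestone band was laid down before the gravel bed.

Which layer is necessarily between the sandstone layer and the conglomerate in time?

Tracing the constraints gives the sandstone layer → the ash layer → the conglomerate, so the ash layer sits after the sandstone layer and before the conglomerate.
No other layer is forced both after the sandstone layer and before the conglomerate.

the ash layer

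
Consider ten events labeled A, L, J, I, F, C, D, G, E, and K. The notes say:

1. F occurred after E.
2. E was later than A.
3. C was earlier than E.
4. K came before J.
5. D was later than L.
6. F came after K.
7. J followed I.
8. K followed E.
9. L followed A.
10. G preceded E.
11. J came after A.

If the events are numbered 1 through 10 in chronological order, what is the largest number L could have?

L must come before D — 1 event forced after it.
Everything else can be placed before L in some valid order, so L can sit as late as position 10 − 1 = 9.

9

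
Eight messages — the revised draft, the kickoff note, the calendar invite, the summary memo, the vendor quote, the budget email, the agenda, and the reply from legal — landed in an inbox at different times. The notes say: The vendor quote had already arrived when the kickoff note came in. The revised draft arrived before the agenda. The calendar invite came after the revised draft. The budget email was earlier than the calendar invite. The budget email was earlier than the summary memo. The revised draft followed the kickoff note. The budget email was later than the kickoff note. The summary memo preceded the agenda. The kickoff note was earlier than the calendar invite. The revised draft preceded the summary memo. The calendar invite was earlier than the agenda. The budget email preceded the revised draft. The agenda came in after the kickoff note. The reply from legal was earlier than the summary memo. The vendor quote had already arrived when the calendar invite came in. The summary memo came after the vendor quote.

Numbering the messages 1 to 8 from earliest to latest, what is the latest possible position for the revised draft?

5

The revised draft must come before the agenda, the calendar invite, and the summary memo — 3 messages forced after it.
Everything else can be placed before the revised draft in some valid order, so the revised draft can sit as late as position 8 − 3 = 5.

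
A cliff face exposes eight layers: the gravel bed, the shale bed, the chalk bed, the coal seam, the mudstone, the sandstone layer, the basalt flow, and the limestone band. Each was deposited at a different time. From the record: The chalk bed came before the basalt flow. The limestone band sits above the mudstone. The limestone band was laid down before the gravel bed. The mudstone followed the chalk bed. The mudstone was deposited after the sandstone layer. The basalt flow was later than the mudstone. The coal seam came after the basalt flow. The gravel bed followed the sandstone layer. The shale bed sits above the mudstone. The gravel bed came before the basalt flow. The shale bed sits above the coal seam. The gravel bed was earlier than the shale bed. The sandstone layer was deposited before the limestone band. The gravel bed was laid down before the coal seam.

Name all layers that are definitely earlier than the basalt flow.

Directly stated before the basalt flow: the chalk bed, the gravel bed, and the mudstone.
The limestone band reaches the basalt flow via the limestone band → the gravel bed → the basalt flow.
The sandstone layer reaches the basalt flow via the sandstone layer → the gravel bed → the basalt flow.
No chain forces the coal seam (or any of the others) ahead of the basalt flow.

the chalk bed, the gravel bed, the limestone band, the mudstone, the sandstone layer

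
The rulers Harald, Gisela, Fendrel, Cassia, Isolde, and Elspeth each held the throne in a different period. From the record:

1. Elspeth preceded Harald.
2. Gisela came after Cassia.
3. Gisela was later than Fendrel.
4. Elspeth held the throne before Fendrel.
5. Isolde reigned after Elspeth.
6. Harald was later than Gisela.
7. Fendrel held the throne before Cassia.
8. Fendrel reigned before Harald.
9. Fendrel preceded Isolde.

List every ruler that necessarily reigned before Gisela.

Directly stated before Gisela: Cassia and Fendrel.
Elspeth reaches Gisela via Elspeth → Fendrel → Gisela.

Cassia, Elspeth, Fendrel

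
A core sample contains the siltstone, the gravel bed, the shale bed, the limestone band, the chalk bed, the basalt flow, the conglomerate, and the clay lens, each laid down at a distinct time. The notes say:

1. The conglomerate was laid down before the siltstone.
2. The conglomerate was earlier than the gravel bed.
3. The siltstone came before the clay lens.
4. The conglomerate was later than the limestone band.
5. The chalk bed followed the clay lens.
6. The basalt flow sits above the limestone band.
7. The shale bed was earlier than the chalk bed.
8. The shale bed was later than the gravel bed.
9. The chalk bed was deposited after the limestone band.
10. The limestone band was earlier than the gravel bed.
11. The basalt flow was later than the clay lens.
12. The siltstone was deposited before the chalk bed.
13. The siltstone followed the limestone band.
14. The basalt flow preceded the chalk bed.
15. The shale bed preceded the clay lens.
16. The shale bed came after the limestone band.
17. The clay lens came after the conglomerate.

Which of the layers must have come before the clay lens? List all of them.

the conglomerate, the gravel bed, the limestone band, the shale bed, the siltstone

Directly stated before the clay lens: the conglomerate, the shale bed, and the siltstone.
The gravel bed reaches the clay lens via the gravel bed → the shale bed → the clay lens.
The limestone band reaches the clay lens via the limestone band → the siltstone → the clay lens.
No chain forces the chalk bed (or any of the others) ahead of the clay lens.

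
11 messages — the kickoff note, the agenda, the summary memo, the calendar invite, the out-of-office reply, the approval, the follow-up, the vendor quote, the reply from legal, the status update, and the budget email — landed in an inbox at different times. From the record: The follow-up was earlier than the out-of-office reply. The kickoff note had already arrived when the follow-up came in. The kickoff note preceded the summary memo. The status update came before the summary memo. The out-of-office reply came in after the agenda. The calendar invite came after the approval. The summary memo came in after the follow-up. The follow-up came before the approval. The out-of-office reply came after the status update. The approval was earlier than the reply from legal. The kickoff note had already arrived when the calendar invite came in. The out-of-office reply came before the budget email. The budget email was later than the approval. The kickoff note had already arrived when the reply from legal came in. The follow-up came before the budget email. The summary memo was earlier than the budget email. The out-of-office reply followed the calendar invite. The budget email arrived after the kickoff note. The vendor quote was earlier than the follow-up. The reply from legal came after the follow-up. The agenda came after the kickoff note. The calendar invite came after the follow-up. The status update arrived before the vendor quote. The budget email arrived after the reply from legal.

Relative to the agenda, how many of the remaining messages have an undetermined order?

7

Forced before the agenda: the kickoff note; forced after the agenda: the budget email and the out-of-office reply.
That leaves the approval, the calendar invite, the follow-up, the reply from legal, the status update, the summary memo, and the vendor quote with no forced order relative to the agenda — 7.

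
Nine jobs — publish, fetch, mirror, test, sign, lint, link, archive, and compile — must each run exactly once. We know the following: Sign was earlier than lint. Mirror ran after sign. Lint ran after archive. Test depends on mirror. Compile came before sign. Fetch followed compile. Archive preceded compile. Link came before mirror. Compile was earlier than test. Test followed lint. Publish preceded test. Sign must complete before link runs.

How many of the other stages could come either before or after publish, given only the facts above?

Forced after publish: test.
That leaves archive, compile, fetch, link, lint, mirror, and sign with no forced order relative to publish — 7.

7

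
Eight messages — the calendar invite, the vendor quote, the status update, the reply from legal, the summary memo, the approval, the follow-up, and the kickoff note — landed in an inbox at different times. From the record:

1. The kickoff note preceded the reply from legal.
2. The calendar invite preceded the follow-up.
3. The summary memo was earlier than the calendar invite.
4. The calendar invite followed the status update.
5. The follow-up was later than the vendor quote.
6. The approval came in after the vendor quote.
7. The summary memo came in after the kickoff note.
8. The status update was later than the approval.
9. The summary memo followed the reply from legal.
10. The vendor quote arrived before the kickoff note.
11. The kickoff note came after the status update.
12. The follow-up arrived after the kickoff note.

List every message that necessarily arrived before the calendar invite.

the approval, the kickoff note, the reply from legal, the status update, the summary memo, the vendor quote

Directly stated before the calendar invite: the status update and the summary memo.
The approval reaches the calendar invite via the approval → the status update → the calendar invite.
The kickoff note reaches the calendar invite via the kickoff note → the summary memo → the calendar invite.
The reply from legal reaches the calendar invite via the reply from legal → the summary memo → the calendar invite.
Likewise the vendor quote reaches the calendar invite by chaining the stated constraints.
No chain forces the follow-up ahead of the calendar invite.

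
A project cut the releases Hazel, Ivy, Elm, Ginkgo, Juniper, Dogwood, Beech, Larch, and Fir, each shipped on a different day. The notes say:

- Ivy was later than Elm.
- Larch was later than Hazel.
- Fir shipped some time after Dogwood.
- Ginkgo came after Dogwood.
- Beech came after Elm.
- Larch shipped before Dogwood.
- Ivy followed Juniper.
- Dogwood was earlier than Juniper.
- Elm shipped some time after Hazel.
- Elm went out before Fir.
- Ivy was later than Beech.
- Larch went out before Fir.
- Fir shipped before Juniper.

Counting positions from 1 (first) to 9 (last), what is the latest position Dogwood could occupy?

5

Dogwood must come before Fir, Ginkgo, Ivy, and Juniper — 4 releases forced after it.
Everything else can be placed before Dogwood in some valid order, so Dogwood can sit as late as position 9 − 4 = 5.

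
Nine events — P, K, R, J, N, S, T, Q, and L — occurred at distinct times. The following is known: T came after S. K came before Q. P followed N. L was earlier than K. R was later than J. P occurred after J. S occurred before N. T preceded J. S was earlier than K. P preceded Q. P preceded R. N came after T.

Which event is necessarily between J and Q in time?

Tracing the constraints gives J → P → Q, so P sits after J and before Q.
No other event is forced both after J and before Q.

P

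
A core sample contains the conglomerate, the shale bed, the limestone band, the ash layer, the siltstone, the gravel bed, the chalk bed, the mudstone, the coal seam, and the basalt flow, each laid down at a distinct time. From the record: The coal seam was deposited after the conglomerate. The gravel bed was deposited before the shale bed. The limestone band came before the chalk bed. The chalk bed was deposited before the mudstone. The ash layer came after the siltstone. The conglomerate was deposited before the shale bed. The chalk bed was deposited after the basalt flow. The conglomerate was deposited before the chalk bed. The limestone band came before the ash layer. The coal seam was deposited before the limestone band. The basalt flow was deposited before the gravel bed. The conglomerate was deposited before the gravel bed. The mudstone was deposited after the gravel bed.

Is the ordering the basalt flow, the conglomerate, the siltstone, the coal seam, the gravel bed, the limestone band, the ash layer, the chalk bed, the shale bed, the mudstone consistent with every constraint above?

Check each stated constraint against the proposed order — e.g. the basalt flow is ahead of the chalk bed; the conglomerate is ahead of the shale bed. Every pair is in the required order; nothing is violated.

yes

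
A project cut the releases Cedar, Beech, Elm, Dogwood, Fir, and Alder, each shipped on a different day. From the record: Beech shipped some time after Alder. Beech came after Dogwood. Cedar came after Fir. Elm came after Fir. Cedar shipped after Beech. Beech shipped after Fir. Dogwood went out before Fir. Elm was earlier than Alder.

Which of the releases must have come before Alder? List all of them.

Directly stated before Alder: Elm.
Dogwood reaches Alder via Dogwood → Fir → Elm → Alder.
Fir reaches Alder via Fir → Elm → Alder.
No chain forces Beech (or any of the others) ahead of Alder.

Dogwood, Elm, Fir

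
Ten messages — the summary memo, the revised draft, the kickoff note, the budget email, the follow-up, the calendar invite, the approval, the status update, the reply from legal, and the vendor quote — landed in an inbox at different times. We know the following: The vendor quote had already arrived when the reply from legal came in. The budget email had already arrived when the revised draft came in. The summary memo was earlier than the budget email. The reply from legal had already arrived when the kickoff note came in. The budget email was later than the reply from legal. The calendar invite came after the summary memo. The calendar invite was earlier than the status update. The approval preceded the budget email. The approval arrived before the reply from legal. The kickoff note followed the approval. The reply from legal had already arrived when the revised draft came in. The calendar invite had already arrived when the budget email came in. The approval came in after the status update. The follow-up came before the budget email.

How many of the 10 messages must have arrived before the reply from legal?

Directly stated before the reply from legal: the approval and the vendor quote.
The calendar invite reaches the reply from legal via the calendar invite → the status update → the approval → the reply from legal.
The status update reaches the reply from legal via the status update → the approval → the reply from legal.
The summary memo reaches the reply from legal via the summary memo → the calendar invite → the status update → the approval → the reply from legal.
No chain forces the budget email (or any of the others) ahead of the reply from legal.
That's the approval, the calendar invite, the status update, the summary memo, and the vendor quote — 5 in all.

5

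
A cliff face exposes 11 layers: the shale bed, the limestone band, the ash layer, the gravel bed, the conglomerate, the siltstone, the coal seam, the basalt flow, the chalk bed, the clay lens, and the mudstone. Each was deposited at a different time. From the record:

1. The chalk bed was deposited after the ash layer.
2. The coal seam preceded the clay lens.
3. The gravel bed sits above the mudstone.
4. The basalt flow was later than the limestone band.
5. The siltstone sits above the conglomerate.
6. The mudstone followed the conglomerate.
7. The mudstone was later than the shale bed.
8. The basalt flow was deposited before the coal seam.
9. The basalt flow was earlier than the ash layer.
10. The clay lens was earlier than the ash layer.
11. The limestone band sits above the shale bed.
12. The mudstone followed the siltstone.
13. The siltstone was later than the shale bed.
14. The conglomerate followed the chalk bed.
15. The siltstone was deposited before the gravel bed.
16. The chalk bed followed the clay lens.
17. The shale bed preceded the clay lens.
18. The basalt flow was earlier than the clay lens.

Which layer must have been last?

the gravel bed

Every other layer has a chain of constraints placing it before the gravel bed, so the gravel bed is last.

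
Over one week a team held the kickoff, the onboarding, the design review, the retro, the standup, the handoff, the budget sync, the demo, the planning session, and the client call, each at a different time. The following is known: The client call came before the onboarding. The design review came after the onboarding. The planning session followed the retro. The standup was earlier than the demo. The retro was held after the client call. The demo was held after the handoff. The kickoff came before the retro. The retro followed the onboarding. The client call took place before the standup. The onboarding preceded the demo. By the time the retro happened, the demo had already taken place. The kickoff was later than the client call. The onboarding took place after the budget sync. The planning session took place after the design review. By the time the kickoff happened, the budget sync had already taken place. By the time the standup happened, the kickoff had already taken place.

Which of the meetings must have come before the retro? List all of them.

the budget sync, the client call, the demo, the handoff, the kickoff, the onboarding, the standup

Directly stated before the retro: the client call, the demo, the kickoff, and the onboarding.
The budget sync reaches the retro via the budget sync → the kickoff → the retro.
The handoff reaches the retro via the handoff → the demo → the retro.
The standup reaches the retro via the standup → the demo → the retro.
No chain forces the design review (or any of the others) ahead of the retro.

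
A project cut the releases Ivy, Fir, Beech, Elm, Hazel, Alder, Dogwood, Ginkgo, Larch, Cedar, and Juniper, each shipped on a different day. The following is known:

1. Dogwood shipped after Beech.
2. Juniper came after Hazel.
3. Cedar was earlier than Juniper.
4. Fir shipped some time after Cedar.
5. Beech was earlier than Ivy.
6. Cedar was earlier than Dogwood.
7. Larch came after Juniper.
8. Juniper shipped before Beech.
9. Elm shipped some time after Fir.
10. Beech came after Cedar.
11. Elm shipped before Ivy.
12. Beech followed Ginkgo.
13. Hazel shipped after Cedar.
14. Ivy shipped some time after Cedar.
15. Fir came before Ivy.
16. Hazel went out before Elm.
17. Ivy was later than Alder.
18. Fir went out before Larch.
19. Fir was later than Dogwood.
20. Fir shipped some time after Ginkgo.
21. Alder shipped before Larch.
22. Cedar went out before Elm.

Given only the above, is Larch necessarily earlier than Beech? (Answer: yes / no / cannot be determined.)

no

Tracing the constraints gives Beech → Dogwood → Fir → Larch, so Beech must come before Larch.
That means Larch cannot be before Beech.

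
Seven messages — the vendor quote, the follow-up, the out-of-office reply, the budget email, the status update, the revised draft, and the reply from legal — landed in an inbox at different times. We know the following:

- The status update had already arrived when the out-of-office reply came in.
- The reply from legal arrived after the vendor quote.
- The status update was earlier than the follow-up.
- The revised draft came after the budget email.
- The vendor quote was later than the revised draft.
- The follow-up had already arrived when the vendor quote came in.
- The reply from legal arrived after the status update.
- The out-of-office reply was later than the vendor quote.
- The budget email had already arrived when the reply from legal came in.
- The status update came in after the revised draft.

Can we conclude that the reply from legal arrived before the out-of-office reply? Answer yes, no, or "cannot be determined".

No chain of stated constraints runs from the reply from legal to the out-of-office reply, and none runs from the out-of-office reply to the reply from legal either.
So the relative order of the reply from legal and the out-of-office reply is not fixed by the given facts.

cannot be determined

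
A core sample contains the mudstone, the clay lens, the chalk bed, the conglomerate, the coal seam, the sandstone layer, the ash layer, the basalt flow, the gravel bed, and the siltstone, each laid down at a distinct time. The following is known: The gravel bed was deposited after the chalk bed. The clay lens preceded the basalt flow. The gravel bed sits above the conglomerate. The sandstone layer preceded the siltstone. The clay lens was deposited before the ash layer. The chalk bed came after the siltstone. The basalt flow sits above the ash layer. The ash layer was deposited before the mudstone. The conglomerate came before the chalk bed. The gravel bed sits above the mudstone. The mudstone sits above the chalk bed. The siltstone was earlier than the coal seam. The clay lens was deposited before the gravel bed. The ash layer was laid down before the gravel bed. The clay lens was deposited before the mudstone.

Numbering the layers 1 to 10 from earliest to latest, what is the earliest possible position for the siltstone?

2

The sandstone layer must come before the siltstone — 1 forced predecessor.
Nothing else is forced ahead of the siltstone, so its earliest slot is position 1 + 1 = 2.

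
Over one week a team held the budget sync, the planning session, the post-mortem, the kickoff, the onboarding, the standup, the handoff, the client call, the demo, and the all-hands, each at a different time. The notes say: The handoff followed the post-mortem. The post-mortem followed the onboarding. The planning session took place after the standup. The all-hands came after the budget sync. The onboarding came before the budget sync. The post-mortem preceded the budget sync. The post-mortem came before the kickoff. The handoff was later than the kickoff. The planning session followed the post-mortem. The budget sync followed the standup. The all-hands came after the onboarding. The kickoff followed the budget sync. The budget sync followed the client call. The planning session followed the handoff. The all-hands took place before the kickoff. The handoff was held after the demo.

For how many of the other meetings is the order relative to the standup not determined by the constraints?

Forced after the standup: the all-hands, the budget sync, the handoff, the kickoff, and the planning session.
That leaves the client call, the demo, the onboarding, and the post-mortem with no forced order relative to the standup — 4.

4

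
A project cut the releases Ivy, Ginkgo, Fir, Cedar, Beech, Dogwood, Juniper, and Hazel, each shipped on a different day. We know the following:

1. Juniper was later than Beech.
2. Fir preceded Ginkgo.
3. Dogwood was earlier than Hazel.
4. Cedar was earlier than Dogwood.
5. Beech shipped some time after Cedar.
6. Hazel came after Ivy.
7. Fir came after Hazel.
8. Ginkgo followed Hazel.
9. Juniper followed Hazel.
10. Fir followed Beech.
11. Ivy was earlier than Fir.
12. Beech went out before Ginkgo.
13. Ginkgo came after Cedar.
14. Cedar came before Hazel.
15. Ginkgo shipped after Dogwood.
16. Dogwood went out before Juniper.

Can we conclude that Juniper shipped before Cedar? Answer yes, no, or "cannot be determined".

Tracing the constraints gives Cedar → Hazel → Juniper, so Cedar must come before Juniper.
That means Juniper cannot be before Cedar.

no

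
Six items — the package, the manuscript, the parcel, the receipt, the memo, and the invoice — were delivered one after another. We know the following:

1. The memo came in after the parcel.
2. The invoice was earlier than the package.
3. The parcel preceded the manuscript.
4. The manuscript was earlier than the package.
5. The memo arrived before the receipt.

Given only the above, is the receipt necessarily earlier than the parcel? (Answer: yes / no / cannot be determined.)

Tracing the constraints gives the parcel → the memo → the receipt, so the parcel must come before the receipt.
That means the receipt cannot be before the parcel.

no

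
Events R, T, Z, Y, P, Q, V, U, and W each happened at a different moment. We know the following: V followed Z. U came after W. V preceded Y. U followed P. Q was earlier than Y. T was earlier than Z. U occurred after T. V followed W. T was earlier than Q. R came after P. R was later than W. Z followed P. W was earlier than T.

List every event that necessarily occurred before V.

Directly stated before V: W and Z.
P reaches V via P → Z → V.
T reaches V via T → Z → V.

P, T, W, Z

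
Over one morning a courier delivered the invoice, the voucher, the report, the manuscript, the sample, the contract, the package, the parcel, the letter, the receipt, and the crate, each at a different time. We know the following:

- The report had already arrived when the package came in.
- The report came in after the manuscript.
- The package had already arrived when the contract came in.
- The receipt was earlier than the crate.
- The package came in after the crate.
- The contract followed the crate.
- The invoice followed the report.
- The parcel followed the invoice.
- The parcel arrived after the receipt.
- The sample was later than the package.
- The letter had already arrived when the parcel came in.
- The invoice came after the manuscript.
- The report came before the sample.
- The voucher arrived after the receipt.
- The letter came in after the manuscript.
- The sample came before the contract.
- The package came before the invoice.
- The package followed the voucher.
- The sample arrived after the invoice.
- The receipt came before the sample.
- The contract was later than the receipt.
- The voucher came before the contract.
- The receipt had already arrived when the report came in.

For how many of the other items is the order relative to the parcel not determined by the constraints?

Forced before the parcel: the crate, the invoice, the letter, the manuscript, the package, the receipt, the report, and the voucher.
That leaves the contract and the sample with no forced order relative to the parcel — 2.

2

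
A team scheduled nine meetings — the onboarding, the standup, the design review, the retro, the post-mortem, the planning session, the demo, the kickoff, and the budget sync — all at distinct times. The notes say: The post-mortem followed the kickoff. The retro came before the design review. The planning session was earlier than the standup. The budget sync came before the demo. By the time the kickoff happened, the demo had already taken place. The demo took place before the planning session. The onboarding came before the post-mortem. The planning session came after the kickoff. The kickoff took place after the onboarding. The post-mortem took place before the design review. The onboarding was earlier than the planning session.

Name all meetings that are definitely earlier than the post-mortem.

the budget sync, the demo, the kickoff, the onboarding

Directly stated before the post-mortem: the kickoff and the onboarding.
The budget sync reaches the post-mortem via the budget sync → the demo → the kickoff → the post-mortem.
The demo reaches the post-mortem via the demo → the kickoff → the post-mortem.
No chain forces the standup (or any of the others) ahead of the post-mortem.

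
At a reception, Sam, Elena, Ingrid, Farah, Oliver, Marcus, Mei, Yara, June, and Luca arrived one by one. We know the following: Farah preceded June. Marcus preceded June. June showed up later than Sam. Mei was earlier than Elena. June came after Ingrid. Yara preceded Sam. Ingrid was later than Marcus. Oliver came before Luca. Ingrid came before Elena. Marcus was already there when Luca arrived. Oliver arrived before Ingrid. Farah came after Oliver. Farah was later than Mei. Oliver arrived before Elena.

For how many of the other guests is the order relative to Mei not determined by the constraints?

Forced after Mei: Elena, Farah, and June.
That leaves Ingrid, Luca, Marcus, Oliver, Sam, and Yara with no forced order relative to Mei — 6.

6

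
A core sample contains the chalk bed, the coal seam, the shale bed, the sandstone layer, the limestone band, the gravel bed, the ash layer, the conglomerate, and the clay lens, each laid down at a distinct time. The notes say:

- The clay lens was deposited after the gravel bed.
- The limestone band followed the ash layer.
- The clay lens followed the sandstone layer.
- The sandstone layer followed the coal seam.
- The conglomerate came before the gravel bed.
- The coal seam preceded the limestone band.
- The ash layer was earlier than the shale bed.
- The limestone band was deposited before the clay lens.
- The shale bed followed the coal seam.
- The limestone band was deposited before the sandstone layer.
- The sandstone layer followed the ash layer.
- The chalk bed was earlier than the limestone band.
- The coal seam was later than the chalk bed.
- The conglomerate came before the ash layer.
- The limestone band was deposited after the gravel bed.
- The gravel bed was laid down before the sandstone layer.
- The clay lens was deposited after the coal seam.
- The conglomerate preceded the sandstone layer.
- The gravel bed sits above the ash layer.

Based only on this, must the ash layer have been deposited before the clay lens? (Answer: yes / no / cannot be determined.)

yes

Chain the constraints: the ash layer → the limestone band → the clay lens. Each link is directly stated, so the ash layer comes before the clay lens.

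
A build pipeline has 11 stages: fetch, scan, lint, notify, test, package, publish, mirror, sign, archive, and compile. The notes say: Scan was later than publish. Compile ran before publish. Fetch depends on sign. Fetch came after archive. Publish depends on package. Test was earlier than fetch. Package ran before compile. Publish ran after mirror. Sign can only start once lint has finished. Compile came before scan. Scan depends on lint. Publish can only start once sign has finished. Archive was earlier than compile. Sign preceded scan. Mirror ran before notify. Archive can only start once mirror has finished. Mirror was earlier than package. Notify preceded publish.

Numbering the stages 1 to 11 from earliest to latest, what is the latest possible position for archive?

Archive must come before compile, fetch, publish, and scan — 4 stages forced after it.
Everything else can be placed before archive in some valid order, so archive can sit as late as position 11 − 4 = 7.

7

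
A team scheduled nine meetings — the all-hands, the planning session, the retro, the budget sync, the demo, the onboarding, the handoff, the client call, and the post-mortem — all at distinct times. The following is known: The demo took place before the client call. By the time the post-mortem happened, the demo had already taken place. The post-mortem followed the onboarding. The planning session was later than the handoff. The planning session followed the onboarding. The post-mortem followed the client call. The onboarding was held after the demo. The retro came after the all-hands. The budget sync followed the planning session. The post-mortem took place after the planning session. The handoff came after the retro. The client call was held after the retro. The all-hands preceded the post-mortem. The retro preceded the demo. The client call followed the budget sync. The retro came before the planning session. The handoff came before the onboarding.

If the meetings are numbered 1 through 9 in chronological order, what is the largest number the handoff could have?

The handoff must come before the budget sync, the client call, the onboarding, the planning session, and the post-mortem — 5 meetings forced after it.
Everything else can be placed before the handoff in some valid order, so the handoff can sit as late as position 9 − 5 = 4.

4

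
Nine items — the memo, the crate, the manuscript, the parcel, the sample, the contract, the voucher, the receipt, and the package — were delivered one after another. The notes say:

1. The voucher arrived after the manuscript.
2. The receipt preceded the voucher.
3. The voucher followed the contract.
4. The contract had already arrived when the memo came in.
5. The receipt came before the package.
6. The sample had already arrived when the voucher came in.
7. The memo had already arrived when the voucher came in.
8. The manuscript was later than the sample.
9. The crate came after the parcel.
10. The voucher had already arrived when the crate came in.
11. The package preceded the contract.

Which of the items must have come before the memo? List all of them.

Directly stated before the memo: the contract.
The package reaches the memo via the package → the contract → the memo.
The receipt reaches the memo via the receipt → the package → the contract → the memo.

the contract, the package, the receipt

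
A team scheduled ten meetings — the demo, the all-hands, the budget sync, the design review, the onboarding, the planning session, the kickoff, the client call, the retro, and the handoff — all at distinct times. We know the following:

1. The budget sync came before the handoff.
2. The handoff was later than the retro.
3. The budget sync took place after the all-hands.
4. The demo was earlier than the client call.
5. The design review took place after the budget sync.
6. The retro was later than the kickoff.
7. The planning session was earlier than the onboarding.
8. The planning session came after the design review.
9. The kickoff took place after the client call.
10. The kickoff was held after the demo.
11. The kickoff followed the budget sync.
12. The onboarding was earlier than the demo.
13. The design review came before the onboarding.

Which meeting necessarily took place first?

The all-hands has a chain of constraints placing it before every other meeting, so the all-hands must be first.

the all-hands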